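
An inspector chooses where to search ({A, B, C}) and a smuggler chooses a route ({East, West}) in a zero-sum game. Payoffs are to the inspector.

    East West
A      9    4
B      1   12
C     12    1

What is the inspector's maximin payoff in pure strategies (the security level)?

4

Row minima: A → 4, B → 1, C → 1.
The best of these is 4.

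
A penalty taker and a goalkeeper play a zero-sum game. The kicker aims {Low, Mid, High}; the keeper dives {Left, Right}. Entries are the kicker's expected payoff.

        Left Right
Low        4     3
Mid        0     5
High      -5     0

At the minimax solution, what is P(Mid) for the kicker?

Row minima: Low → 3, Mid → 0, High → -5; maximin = 3.
Column maxima: Left → 4, Right → 5; minimax = 4.
3 ≠ 4, so there is no saddle point; optimal play is mixed.
High is strictly dominated by Low, so the kicker never plays it.
On the remaining 2×2 (Low, Mid vs Left, Right):
Let the kicker play Low with probability p. Expected payoff against Left: 4p + 0(1−p) = 4p; against Right: 3p + 5(1−p) = −2p + 5.
Setting these equal: 4p = −2p + 5 ⇒ 6p = 5 ⇒ p = 5/6, and the value is (4)·(5/6) = 10/3.
For the keeper: with q = P(Left), equating Low's and Mid's payoffs gives q + 3 = −5q + 5 ⇒ q = 1/3.

1/6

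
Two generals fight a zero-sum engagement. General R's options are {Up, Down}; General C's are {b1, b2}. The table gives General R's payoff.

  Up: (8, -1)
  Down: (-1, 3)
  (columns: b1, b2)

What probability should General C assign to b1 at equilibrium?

4/13

Row minima: Up → -1, Down → -1; maximin = -1.
Column maxima: b1 → 8, b2 → 3; minimax = 3.
-1 ≠ 3, so there is no saddle point; optimal play is mixed.
Let General R play Up with probability p. Expected payoff against b1: 8p + (-1)(1−p) = 9p − 1; against b2: (-1)p + 3(1−p) = −4p + 3.
Setting these equal: 9p − 1 = −4p + 3 ⇒ 13p = 4 ⇒ p = 4/13, and the value is (9)·(4/13) − 1 = 23/13.
For General C: with q = P(b1), equating Up's and Down's payoffs gives 9q − 1 = −4q + 3 ⇒ q = 4/13.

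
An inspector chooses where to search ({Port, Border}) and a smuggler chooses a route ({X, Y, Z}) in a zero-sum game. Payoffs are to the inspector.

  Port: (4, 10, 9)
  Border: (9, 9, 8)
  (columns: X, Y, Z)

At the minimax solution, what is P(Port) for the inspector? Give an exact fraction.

1/6

Row minima: Port → 4, Border → 8; maximin = 8.
Column maxima: X → 9, Y → 10, Z → 9; minimax = 9.
8 ≠ 9, so there is no saddle point; optimal play is mixed.
Y is strictly dominated by Z (it gives the inspector strictly more in every row), so the smuggler never plays it.
On the remaining 2×2 (Port, Border vs X, Z):
Let the inspector play Port with probability p. Expected payoff against X: 4p + 9(1−p) = −5p + 9; against Z: 9p + 8(1−p) = p + 8.
Setting these equal: −5p + 9 = p + 8 ⇒ −6p = -1 ⇒ p = 1/6, and the value is (-5)·(1/6) + 9 = 49/6.
For the smuggler: with q = P(X), equating Port's and Border's payoffs gives −5q + 9 = q + 8 ⇒ q = 1/6.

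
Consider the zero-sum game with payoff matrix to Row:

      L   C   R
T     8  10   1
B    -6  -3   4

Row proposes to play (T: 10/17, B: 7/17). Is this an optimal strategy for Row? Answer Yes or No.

Yes

Against L this mix gives (10/17)·8 + (7/17)·(-6) = 38/17.
Against C this mix gives (10/17)·10 + (7/17)·(-3) = 79/17.
Against R this mix gives (10/17)·1 + (7/17)·4 = 38/17.
All of Column's active replies (L, R) yield 38/17, and no column does worse for Row. The mix makes Column indifferent and guarantees 38/17, so it is optimal.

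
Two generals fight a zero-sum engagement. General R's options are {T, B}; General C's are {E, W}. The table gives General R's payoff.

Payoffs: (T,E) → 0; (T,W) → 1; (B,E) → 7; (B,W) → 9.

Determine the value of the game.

Row minima: T → 0, B → 7; maximin = 7.
Column maxima: E → 7, W → 9; minimax = 7.
Since maximin = minimax = 7, there is a saddle point and the value is 7.

7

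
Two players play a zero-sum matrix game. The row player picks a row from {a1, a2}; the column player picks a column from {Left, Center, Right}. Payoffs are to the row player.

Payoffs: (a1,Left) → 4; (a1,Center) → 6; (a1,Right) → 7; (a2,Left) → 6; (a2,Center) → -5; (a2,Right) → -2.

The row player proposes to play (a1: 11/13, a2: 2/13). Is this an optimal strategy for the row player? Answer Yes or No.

Yes

Against Left this mix gives (11/13)·4 + (2/13)·6 = 56/13.
Against Center this mix gives (11/13)·6 + (2/13)·(-5) = 56/13.
Against Right this mix gives (11/13)·7 + (2/13)·(-2) = 73/13.
All of the column player's active replies (Left, Center) yield 56/13, and no column does worse for the row player. The mix makes the column player indifferent and guarantees 56/13, so it is optimal.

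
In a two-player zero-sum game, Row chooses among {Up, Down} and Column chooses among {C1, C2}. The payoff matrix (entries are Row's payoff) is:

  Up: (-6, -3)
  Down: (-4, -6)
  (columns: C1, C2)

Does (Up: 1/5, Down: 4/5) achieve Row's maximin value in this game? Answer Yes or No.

No

Against C1 this mix gives (1/5)·(-6) + (4/5)·(-4) = -22/5.
Against C2 this mix gives (1/5)·(-3) + (4/5)·(-6) = -27/5.
Column will play C2, holding Row to -27/5. Shifting weight toward the row that does better against C2 would raise this floor (the equalizing mix achieves -24/5 against both C2 and C1), so the proposed strategy is not optimal.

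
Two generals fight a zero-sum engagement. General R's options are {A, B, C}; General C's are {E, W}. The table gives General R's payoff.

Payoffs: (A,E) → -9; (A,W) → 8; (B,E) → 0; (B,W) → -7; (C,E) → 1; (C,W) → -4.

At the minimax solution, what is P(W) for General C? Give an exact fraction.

Row minima: A → -9, B → -7, C → -4; maximin = -4.
Column maxima: E → 1, W → 8; minimax = 1.
-4 ≠ 1, so there is no saddle point; optimal play is mixed.
B is strictly dominated by C, so General R never plays it.
On the remaining 2×2 (A, C vs E, W):
Let General R play A with probability p. Expected payoff against E: (-9)p + 1(1−p) = −10p + 1; against W: 8p + (-4)(1−p) = 12p − 4.
Setting these equal: −10p + 1 = 12p − 4 ⇒ −22p = -5 ⇒ p = 5/22, and the value is (-10)·(5/22) + 1 = -14/11.
For General C: with q = P(E), equating A's and C's payoffs gives −17q + 8 = 5q − 4 ⇒ q = 6/11.

5/11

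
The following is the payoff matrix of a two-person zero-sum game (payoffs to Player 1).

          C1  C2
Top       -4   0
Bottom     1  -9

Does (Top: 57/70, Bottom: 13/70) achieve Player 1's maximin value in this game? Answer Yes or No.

Against C1 this mix gives (57/70)·(-4) + (13/70)·1 = -43/14.
Against C2 this mix gives (57/70)·0 + (13/70)·(-9) = -117/70.
Player 2 will play C1, holding Player 1 to -43/14. Shifting weight toward the row that does better against C1 would raise this floor (the equalizing mix achieves -18/7 against both C1 and C2), so the proposed strategy is not optimal.

No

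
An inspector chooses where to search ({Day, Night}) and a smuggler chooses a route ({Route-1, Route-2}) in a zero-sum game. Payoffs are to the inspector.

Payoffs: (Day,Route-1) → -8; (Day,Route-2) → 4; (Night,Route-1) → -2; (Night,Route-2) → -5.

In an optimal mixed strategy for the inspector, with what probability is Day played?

Row minima: Day → -8, Night → -5; maximin = -5.
Column maxima: Route-1 → -2, Route-2 → 4; minimax = -2.
-5 ≠ -2, so there is no saddle point; optimal play is mixed.
Let the inspector play Day with probability p. Expected payoff against Route-1: (-8)p + (-2)(1−p) = −6p − 2; against Route-2: 4p + (-5)(1−p) = 9p − 5.
Setting these equal: −6p − 2 = 9p − 5 ⇒ −15p = -3 ⇒ p = 1/5, and the value is (-6)·(1/5) − 2 = -16/5.
For the smuggler: with q = P(Route-1), equating Day's and Night's payoffs gives −12q + 4 = 3q − 5 ⇒ q = 3/5.

1/5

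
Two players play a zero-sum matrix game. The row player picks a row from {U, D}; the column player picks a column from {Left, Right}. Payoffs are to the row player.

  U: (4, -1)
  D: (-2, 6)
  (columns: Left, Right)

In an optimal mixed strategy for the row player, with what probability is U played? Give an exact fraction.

Row minima: U → -1, D → -2; maximin = -1.
Column maxima: Left → 4, Right → 6; minimax = 4.
-1 ≠ 4, so there is no saddle point; optimal play is mixed.
Let the row player play U with probability p. Expected payoff against Left: 4p + (-2)(1−p) = 6p − 2; against Right: (-1)p + 6(1−p) = −7p + 6.
Setting these equal: 6p − 2 = −7p + 6 ⇒ 13p = 8 ⇒ p = 8/13, and the value is (6)·(8/13) − 2 = 22/13.
For the column player: with q = P(Left), equating U's and D's payoffs gives 5q − 1 = −8q + 6 ⇒ q = 7/13.

8/13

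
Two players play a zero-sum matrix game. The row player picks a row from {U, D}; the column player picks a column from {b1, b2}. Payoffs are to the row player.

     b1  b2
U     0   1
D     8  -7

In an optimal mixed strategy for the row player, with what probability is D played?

1/16

Row minima: U → 0, D → -7; maximin = 0.
Column maxima: b1 → 8, b2 → 1; minimax = 1.
0 ≠ 1, so there is no saddle point; optimal play is mixed.
Let the row player play U with probability p. Expected payoff against b1: 0p + 8(1−p) = −8p + 8; against b2: 1p + (-7)(1−p) = 8p − 7.
Setting these equal: −8p + 8 = 8p − 7 ⇒ −16p = -15 ⇒ p = 15/16, and the value is (-8)·(15/16) + 8 = 1/2.
For the column player: with q = P(b1), equating U's and D's payoffs gives −q + 1 = 15q − 7 ⇒ q = 1/2.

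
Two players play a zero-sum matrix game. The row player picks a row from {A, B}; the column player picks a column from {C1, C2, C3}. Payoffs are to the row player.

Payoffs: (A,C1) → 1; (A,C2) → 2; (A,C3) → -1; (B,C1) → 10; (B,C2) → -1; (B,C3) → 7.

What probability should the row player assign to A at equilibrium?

Row minima: A → -1, B → -1; maximin = -1.
Column maxima: C1 → 10, C2 → 2, C3 → 7; minimax = 2.
-1 ≠ 2, so there is no saddle point; optimal play is mixed.
C1 is strictly dominated by C3 (it gives the row player strictly more in every row), so the column player never plays it.
On the remaining 2×2 (A, B vs C2, C3):
Let the row player play A with probability p. Expected payoff against C2: 2p + (-1)(1−p) = 3p − 1; against C3: (-1)p + 7(1−p) = −8p + 7.
Setting these equal: 3p − 1 = −8p + 7 ⇒ 11p = 8 ⇒ p = 8/11, and the value is (3)·(8/11) − 1 = 13/11.
For the column player: with q = P(C2), equating A's and B's payoffs gives 3q − 1 = −8q + 7 ⇒ q = 8/11.

8/11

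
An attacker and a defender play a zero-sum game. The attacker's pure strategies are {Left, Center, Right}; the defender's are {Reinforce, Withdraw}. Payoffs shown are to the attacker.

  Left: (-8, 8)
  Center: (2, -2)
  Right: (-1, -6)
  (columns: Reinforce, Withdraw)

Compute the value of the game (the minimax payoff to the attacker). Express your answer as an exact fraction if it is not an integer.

Row minima: Left → -8, Center → -2, Right → -6; maximin = -2.
Column maxima: Reinforce → 2, Withdraw → 8; minimax = 2.
-2 ≠ 2, so there is no saddle point; optimal play is mixed.
Right is strictly dominated by Center, so the attacker never plays it.
On the remaining 2×2 (Left, Center vs Reinforce, Withdraw):
Let the attacker play Left with probability p. Expected payoff against Reinforce: (-8)p + 2(1−p) = −10p + 2; against Withdraw: 8p + (-2)(1−p) = 10p − 2.
Setting these equal: −10p + 2 = 10p − 2 ⇒ −20p = -4 ⇒ p = 1/5, and the value is (-10)·(1/5) + 2 = 0.
For the defender: with q = P(Reinforce), equating Left's and Center's payoffs gives −16q + 8 = 4q − 2 ⇒ q = 1/2.

0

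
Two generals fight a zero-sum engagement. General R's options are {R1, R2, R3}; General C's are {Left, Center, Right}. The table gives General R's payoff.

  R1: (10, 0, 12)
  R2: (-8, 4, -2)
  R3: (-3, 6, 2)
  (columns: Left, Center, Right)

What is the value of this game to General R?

60/19

Row minima: R1 → 0, R2 → -8, R3 → -3; maximin = 0.
Column maxima: Left → 10, Center → 6, Right → 12; minimax = 6.
0 ≠ 6, so there is no saddle point; optimal play is mixed.
R2 is strictly dominated by R3, so General R never plays it.
Right is strictly dominated by Left (it gives General R strictly more in every row), so General C never plays it.
On the remaining 2×2 (R1, R3 vs Left, Center):
Let General R play R1 with probability p. Expected payoff against Left: 10p + (-3)(1−p) = 13p − 3; against Center: 0p + 6(1−p) = −6p + 6.
Setting these equal: 13p − 3 = −6p + 6 ⇒ 19p = 9 ⇒ p = 9/19, and the value is (13)·(9/19) − 3 = 60/19.
For General C: with q = P(Left), equating R1's and R3's payoffs gives 10q = −9q + 6 ⇒ q = 6/19.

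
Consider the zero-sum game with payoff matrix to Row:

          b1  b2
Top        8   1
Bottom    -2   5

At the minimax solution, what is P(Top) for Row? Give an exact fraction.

Row minima: Top → 1, Bottom → -2; maximin = 1.
Column maxima: b1 → 8, b2 → 5; minimax = 5.
1 ≠ 5, so there is no saddle point; optimal play is mixed.
Let Row play Top with probability p. Expected payoff against b1: 8p + (-2)(1−p) = 10p − 2; against b2: 1p + 5(1−p) = −4p + 5.
Setting these equal: 10p − 2 = −4p + 5 ⇒ 14p = 7 ⇒ p = 1/2, and the value is (10)·(1/2) − 2 = 3.
For Column: with q = P(b1), equating Top's and Bottom's payoffs gives 7q + 1 = −7q + 5 ⇒ q = 2/7.

1/2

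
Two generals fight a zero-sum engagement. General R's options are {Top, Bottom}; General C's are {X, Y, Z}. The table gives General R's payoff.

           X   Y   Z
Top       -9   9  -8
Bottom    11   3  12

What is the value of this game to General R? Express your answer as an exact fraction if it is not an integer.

63/13

Row minima: Top → -9, Bottom → 3; maximin = 3.
Column maxima: X → 11, Y → 9, Z → 12; minimax = 9.
3 ≠ 9, so there is no saddle point; optimal play is mixed.
Z is strictly dominated by X (it gives General R strictly more in every row), so General C never plays it.
On the remaining 2×2 (Top, Bottom vs X, Y):
Let General R play Top with probability p. Expected payoff against X: (-9)p + 11(1−p) = −20p + 11; against Y: 9p + 3(1−p) = 6p + 3.
Setting these equal: −20p + 11 = 6p + 3 ⇒ −26p = -8 ⇒ p = 4/13, and the value is (-20)·(4/13) + 11 = 63/13.
For General C: with q = P(X), equating Top's and Bottom's payoffs gives −18q + 9 = 8q + 3 ⇒ q = 3/13.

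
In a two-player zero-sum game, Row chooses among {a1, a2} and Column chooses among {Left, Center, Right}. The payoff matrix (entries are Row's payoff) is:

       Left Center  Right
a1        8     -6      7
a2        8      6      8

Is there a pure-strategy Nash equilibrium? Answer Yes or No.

Row minima: a1 → -6, a2 → 6; maximin = 6.
Column maxima: Left → 8, Center → 6, Right → 8; minimax = 6.
maximin = minimax = 6, so a saddle point exists.

Yes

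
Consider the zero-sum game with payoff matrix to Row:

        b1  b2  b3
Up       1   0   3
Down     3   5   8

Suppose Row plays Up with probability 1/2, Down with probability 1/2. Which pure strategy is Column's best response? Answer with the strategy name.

If Column plays b1, Row's expected payoff is (1/2)·1 + (1/2)·3 = 2.
If Column plays b2, Row's expected payoff is (1/2)·0 + (1/2)·5 = 5/2.
If Column plays b3, Row's expected payoff is (1/2)·3 + (1/2)·8 = 11/2.
Column minimizes Row's payoff; the smallest is 2, so the best response is b1.

b1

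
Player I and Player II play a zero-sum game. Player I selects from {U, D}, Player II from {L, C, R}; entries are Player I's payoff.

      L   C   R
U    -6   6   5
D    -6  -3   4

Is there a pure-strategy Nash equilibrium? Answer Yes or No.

Row minima: U → -6, D → -6; maximin = -6.
Column maxima: L → -6, C → 6, R → 5; minimax = -6.
maximin = minimax = -6, so a saddle point exists.

Yes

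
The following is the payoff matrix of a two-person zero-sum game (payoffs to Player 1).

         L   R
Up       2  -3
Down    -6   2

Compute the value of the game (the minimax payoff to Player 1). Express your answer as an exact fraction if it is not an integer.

Row minima: Up → -3, Down → -6; maximin = -3.
Column maxima: L → 2, R → 2; minimax = 2.
-3 ≠ 2, so there is no saddle point; optimal play is mixed.
Let Player 1 play Up with probability p. Expected payoff against L: 2p + (-6)(1−p) = 8p − 6; against R: (-3)p + 2(1−p) = −5p + 2.
Setting these equal: 8p − 6 = −5p + 2 ⇒ 13p = 8 ⇒ p = 8/13, and the value is (8)·(8/13) − 6 = -14/13.
For Player 2: with q = P(L), equating Up's and Down's payoffs gives 5q − 3 = −8q + 2 ⇒ q = 5/13.

-14/13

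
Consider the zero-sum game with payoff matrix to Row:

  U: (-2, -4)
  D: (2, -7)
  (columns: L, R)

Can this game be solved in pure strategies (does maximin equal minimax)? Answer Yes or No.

Row minima: U → -4, D → -7; maximin = -4.
Column maxima: L → 2, R → -4; minimax = -4.
maximin = minimax = -4, so a saddle point exists.

Yes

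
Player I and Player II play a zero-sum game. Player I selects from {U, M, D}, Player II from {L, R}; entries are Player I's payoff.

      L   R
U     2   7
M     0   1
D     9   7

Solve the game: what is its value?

7

Row minima: U → 2, M → 0, D → 7; maximin = 7.
Column maxima: L → 9, R → 7; minimax = 7.
Since maximin = minimax = 7, there is a saddle point and the value is 7.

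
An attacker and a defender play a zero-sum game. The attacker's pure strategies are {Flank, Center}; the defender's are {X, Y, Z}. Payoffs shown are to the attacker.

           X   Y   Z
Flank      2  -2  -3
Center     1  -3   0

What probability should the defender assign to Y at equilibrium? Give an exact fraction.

3/4

Row minima: Flank → -3, Center → -3; maximin = -3.
Column maxima: X → 2, Y → -2, Z → 0; minimax = -2.
-3 ≠ -2, so there is no saddle point; optimal play is mixed.
X is strictly dominated by Y (it gives the attacker strictly more in every row), so the defender never plays it.
On the remaining 2×2 (Flank, Center vs Y, Z):
Let the attacker play Flank with probability p. Expected payoff against Y: (-2)p + (-3)(1−p) = p − 3; against Z: (-3)p + 0(1−p) = −3p.
Setting these equal: p − 3 = −3p ⇒ 4p = 3 ⇒ p = 3/4, and the value is (1)·(3/4) − 3 = -9/4.
For the defender: with q = P(Y), equating Flank's and Center's payoffs gives q − 3 = −3q ⇒ q = 3/4.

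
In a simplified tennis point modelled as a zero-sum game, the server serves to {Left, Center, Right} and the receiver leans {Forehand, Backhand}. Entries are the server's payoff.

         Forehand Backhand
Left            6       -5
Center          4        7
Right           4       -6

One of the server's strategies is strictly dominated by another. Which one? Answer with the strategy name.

Right

Left gives a strictly higher payoff than Right against every column: 6 > 4, -5 > -6.
So Right is strictly dominated and the server never plays it.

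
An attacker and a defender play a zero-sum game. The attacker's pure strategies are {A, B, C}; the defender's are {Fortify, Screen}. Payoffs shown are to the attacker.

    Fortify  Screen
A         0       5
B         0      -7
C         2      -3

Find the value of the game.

Row minima: A → 0, B → -7, C → -3; maximin = 0.
Column maxima: Fortify → 2, Screen → 5; minimax = 2.
0 ≠ 2, so there is no saddle point; optimal play is mixed.
B is strictly dominated by C, so the attacker never plays it.
On the remaining 2×2 (A, C vs Fortify, Screen):
Let the attacker play A with probability p. Expected payoff against Fortify: 0p + 2(1−p) = −2p + 2; against Screen: 5p + (-3)(1−p) = 8p − 3.
Setting these equal: −2p + 2 = 8p − 3 ⇒ −10p = -5 ⇒ p = 1/2, and the value is (-2)·(1/2) + 2 = 1.
For the defender: with q = P(Fortify), equating A's and C's payoffs gives −5q + 5 = 5q − 3 ⇒ q = 4/5.

1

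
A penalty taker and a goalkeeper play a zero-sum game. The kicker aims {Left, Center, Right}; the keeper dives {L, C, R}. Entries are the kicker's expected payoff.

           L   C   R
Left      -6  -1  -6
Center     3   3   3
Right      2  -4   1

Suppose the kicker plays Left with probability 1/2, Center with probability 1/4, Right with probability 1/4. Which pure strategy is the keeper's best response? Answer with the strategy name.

R

If the keeper plays L, the kicker's expected payoff is (1/2)·(-6) + (1/4)·3 + (1/4)·2 = -7/4.
If the keeper plays C, the kicker's expected payoff is (1/2)·(-1) + (1/4)·3 + (1/4)·(-4) = -3/4.
If the keeper plays R, the kicker's expected payoff is (1/2)·(-6) + (1/4)·3 + (1/4)·1 = -2.
The keeper minimizes the kicker's payoff; the smallest is -2, so the best response is R.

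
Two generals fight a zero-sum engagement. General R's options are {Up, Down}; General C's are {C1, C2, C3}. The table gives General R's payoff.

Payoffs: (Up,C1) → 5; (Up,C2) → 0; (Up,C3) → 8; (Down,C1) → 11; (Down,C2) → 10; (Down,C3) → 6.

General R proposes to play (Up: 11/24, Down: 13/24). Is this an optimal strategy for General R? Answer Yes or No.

Against C1 this mix gives (11/24)·5 + (13/24)·11 = 33/4.
Against C2 this mix gives (11/24)·0 + (13/24)·10 = 65/12.
Against C3 this mix gives (11/24)·8 + (13/24)·6 = 83/12.
General C will play C2, holding General R to 65/12. Shifting weight toward the row that does better against C2 would raise this floor (the equalizing mix achieves 20/3 against both C2 and C3), so the proposed strategy is not optimal.

No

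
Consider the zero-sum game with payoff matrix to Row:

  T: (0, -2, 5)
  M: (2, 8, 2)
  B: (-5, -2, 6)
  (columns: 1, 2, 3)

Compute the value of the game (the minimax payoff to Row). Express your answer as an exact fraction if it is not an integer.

Row minima: T → -2, M → 2, B → -5; maximin = 2.
Column maxima: 1 → 2, 2 → 8, 3 → 6; minimax = 2.
Since maximin = minimax = 2, there is a saddle point and the value is 2.

2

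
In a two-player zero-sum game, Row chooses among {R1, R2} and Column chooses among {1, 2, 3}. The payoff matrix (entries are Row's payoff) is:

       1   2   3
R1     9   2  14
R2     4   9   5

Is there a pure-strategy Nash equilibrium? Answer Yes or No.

No

Row minima: R1 → 2, R2 → 4; maximin = 4.
Column maxima: 1 → 9, 2 → 9, 3 → 14; minimax = 9.
4 ≠ 9, so no pure-strategy equilibrium exists.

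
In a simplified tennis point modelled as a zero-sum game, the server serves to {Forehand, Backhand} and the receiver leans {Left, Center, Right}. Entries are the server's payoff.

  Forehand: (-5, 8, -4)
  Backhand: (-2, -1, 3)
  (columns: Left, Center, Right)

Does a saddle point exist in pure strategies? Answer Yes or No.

Yes

Row minima: Forehand → -5, Backhand → -2; maximin = -2.
Column maxima: Left → -2, Center → 8, Right → 3; minimax = -2.
maximin = minimax = -2, so a saddle point exists.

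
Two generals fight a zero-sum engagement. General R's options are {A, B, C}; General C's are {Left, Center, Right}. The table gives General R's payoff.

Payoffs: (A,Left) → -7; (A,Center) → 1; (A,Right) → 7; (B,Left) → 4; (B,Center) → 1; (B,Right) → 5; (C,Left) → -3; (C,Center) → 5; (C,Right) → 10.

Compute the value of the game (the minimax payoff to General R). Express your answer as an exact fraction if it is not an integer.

23/11

Row minima: A → -7, B → 1, C → -3; maximin = 1.
Column maxima: Left → 4, Center → 5, Right → 10; minimax = 4.
1 ≠ 4, so there is no saddle point; optimal play is mixed.
A is strictly dominated by C, so General R never plays it.
Right is strictly dominated by Left (it gives General R strictly more in every row), so General C never plays it.
On the remaining 2×2 (B, C vs Left, Center):
Let General R play B with probability p. Expected payoff against Left: 4p + (-3)(1−p) = 7p − 3; against Center: 1p + 5(1−p) = −4p + 5.
Setting these equal: 7p − 3 = −4p + 5 ⇒ 11p = 8 ⇒ p = 8/11, and the value is (7)·(8/11) − 3 = 23/11.
For General C: with q = P(Left), equating B's and C's payoffs gives 3q + 1 = −8q + 5 ⇒ q = 4/11.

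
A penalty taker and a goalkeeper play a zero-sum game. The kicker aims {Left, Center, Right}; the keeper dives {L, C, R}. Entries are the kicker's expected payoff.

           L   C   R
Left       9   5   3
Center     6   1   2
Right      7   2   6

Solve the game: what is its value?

4

Row minima: Left → 3, Center → 1, Right → 2; maximin = 3.
Column maxima: L → 9, C → 5, R → 6; minimax = 5.
3 ≠ 5, so there is no saddle point; optimal play is mixed.
Center is strictly dominated by Left, so the kicker never plays it.
L is strictly dominated by C (it gives the kicker strictly more in every row), so the keeper never plays it.
On the remaining 2×2 (Left, Right vs C, R):
Let the kicker play Left with probability p. Expected payoff against C: 5p + 2(1−p) = 3p + 2; against R: 3p + 6(1−p) = −3p + 6.
Setting these equal: 3p + 2 = −3p + 6 ⇒ 6p = 4 ⇒ p = 2/3, and the value is (3)·(2/3) + 2 = 4.
For the keeper: with q = P(C), equating Left's and Right's payoffs gives 2q + 3 = −4q + 6 ⇒ q = 1/2.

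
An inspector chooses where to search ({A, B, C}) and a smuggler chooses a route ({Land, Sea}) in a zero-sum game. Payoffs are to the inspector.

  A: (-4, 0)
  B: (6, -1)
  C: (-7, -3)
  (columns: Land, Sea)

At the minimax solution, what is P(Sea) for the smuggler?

Row minima: A → -4, B → -1, C → -7; maximin = -1.
Column maxima: Land → 6, Sea → 0; minimax = 0.
-1 ≠ 0, so there is no saddle point; optimal play is mixed.
C is strictly dominated by A, so the inspector never plays it.
On the remaining 2×2 (A, B vs Land, Sea):
Let the inspector play A with probability p. Expected payoff against Land: (-4)p + 6(1−p) = −10p + 6; against Sea: 0p + (-1)(1−p) = p − 1.
Setting these equal: −10p + 6 = p − 1 ⇒ −11p = -7 ⇒ p = 7/11, and the value is (-10)·(7/11) + 6 = -4/11.
For the smuggler: with q = P(Land), equating A's and B's payoffs gives −4q = 7q − 1 ⇒ q = 1/11.

10/11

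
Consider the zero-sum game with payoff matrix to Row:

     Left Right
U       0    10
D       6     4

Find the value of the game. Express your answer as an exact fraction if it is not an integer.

5

Row minima: U → 0, D → 4; maximin = 4.
Column maxima: Left → 6, Right → 10; minimax = 6.
4 ≠ 6, so there is no saddle point; optimal play is mixed.
Let Row play U with probability p. Expected payoff against Left: 0p + 6(1−p) = −6p + 6; against Right: 10p + 4(1−p) = 6p + 4.
Setting these equal: −6p + 6 = 6p + 4 ⇒ −12p = -2 ⇒ p = 1/6, and the value is (-6)·(1/6) + 6 = 5.
For Column: with q = P(Left), equating U's and D's payoffs gives −10q + 10 = 2q + 4 ⇒ q = 1/2.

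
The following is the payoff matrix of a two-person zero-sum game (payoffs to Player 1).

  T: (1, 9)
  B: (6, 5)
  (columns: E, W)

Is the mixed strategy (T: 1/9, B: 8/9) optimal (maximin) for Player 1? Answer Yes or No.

Yes

Against E this mix gives (1/9)·1 + (8/9)·6 = 49/9.
Against W this mix gives (1/9)·9 + (8/9)·5 = 49/9.
All of Player 2's active replies (E, W) yield 49/9, and no column does worse for Player 1. The mix makes Player 2 indifferent and guarantees 49/9, so it is optimal.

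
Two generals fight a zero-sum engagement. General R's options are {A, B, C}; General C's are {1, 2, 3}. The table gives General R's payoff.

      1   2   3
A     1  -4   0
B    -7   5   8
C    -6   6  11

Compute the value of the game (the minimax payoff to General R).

Row minima: A → -4, B → -7, C → -6; maximin = -4.
Column maxima: 1 → 1, 2 → 6, 3 → 11; minimax = 1.
-4 ≠ 1, so there is no saddle point; optimal play is mixed.
B is strictly dominated by C, so General R never plays it.
3 is strictly dominated by 2 (it gives General R strictly more in every row), so General C never plays it.
On the remaining 2×2 (A, C vs 1, 2):
Let General R play A with probability p. Expected payoff against 1: 1p + (-6)(1−p) = 7p − 6; against 2: (-4)p + 6(1−p) = −10p + 6.
Setting these equal: 7p − 6 = −10p + 6 ⇒ 17p = 12 ⇒ p = 12/17, and the value is (7)·(12/17) − 6 = -18/17.
For General C: with q = P(1), equating A's and C's payoffs gives 5q − 4 = −12q + 6 ⇒ q = 10/17.

-18/17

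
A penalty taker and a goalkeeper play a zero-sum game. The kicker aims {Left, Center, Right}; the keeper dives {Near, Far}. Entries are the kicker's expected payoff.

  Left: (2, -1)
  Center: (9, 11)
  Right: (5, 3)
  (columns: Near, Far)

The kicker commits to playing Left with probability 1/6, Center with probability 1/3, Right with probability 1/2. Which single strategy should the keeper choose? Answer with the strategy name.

Far

If the keeper plays Near, the kicker's expected payoff is (1/6)·2 + (1/3)·9 + (1/2)·5 = 35/6.
If the keeper plays Far, the kicker's expected payoff is (1/6)·(-1) + (1/3)·11 + (1/2)·3 = 5.
The keeper minimizes the kicker's payoff; the smallest is 5, so the best response is Far.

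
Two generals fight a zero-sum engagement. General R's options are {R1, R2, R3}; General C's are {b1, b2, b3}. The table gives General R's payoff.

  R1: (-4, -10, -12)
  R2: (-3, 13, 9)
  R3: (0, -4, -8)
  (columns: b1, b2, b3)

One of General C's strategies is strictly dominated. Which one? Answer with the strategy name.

b3 holds General R's payoff strictly below b2 in every row: -12 < -10, 9 < 13, -8 < -4.
So b2 is strictly dominated for General C.

b2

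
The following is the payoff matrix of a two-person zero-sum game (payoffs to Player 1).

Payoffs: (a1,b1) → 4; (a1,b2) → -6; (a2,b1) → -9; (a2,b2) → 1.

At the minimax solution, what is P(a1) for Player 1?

Row minima: a1 → -6, a2 → -9; maximin = -6.
Column maxima: b1 → 4, b2 → 1; minimax = 1.
-6 ≠ 1, so there is no saddle point; optimal play is mixed.
Let Player 1 play a1 with probability p. Expected payoff against b1: 4p + (-9)(1−p) = 13p − 9; against b2: (-6)p + 1(1−p) = −7p + 1.
Setting these equal: 13p − 9 = −7p + 1 ⇒ 20p = 10 ⇒ p = 1/2, and the value is (13)·(1/2) − 9 = -5/2.
For Player 2: with q = P(b1), equating a1's and a2's payoffs gives 10q − 6 = −10q + 1 ⇒ q = 7/20.

1/2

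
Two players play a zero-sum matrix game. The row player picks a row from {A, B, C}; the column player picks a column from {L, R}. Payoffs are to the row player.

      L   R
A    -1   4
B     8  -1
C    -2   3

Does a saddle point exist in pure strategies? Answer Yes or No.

No

Row minima: A → -1, B → -1, C → -2; maximin = -1.
Column maxima: L → 8, R → 4; minimax = 4.
-1 ≠ 4, so no pure-strategy equilibrium exists.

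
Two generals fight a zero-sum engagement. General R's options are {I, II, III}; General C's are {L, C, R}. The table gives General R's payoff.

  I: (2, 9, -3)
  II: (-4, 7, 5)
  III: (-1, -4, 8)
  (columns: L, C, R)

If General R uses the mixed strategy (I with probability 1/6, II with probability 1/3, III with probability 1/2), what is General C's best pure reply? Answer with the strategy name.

If General C plays L, General R's expected payoff is (1/6)·2 + (1/3)·(-4) + (1/2)·(-1) = -3/2.
If General C plays C, General R's expected payoff is (1/6)·9 + (1/3)·7 + (1/2)·(-4) = 11/6.
If General C plays R, General R's expected payoff is (1/6)·(-3) + (1/3)·5 + (1/2)·8 = 31/6.
General C minimizes General R's payoff; the smallest is -3/2, so the best response is L.

L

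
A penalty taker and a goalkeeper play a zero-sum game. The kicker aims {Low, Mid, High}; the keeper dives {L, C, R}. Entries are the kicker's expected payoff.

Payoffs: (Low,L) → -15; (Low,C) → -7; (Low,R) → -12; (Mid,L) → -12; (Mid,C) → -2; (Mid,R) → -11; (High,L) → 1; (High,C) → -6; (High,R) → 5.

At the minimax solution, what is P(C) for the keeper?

Row minima: Low → -15, Mid → -12, High → -6; maximin = -6.
Column maxima: L → 1, C → -2, R → 5; minimax = -2.
-6 ≠ -2, so there is no saddle point; optimal play is mixed.
Low is strictly dominated by Mid, so the kicker never plays it.
R is strictly dominated by L (it gives the kicker strictly more in every row), so the keeper never plays it.
On the remaining 2×2 (Mid, High vs L, C):
Let the kicker play Mid with probability p. Expected payoff against L: (-12)p + 1(1−p) = −13p + 1; against C: (-2)p + (-6)(1−p) = 4p − 6.
Setting these equal: −13p + 1 = 4p − 6 ⇒ −17p = -7 ⇒ p = 7/17, and the value is (-13)·(7/17) + 1 = -74/17.
For the keeper: with q = P(L), equating Mid's and High's payoffs gives −10q − 2 = 7q − 6 ⇒ q = 4/17.

13/17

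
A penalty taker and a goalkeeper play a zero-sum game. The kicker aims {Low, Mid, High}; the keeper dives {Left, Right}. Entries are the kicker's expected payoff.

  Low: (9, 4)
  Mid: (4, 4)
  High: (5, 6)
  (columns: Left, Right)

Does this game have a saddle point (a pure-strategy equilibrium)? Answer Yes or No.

Row minima: Low → 4, Mid → 4, High → 5; maximin = 5.
Column maxima: Left → 9, Right → 6; minimax = 6.
5 ≠ 6, so no pure-strategy equilibrium exists.

No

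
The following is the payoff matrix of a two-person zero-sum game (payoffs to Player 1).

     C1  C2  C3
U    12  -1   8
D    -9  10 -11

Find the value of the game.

23/10

Row minima: U → -1, D → -11; maximin = -1.
Column maxima: C1 → 12, C2 → 10, C3 → 8; minimax = 8.
-1 ≠ 8, so there is no saddle point; optimal play is mixed.
C1 is strictly dominated by C3 (it gives Player 1 strictly more in every row), so Player 2 never plays it.
On the remaining 2×2 (U, D vs C2, C3):
Let Player 1 play U with probability p. Expected payoff against C2: (-1)p + 10(1−p) = −11p + 10; against C3: 8p + (-11)(1−p) = 19p − 11.
Setting these equal: −11p + 10 = 19p − 11 ⇒ −30p = -21 ⇒ p = 7/10, and the value is (-11)·(7/10) + 10 = 23/10.
For Player 2: with q = P(C2), equating U's and D's payoffs gives −9q + 8 = 21q − 11 ⇒ q = 19/30.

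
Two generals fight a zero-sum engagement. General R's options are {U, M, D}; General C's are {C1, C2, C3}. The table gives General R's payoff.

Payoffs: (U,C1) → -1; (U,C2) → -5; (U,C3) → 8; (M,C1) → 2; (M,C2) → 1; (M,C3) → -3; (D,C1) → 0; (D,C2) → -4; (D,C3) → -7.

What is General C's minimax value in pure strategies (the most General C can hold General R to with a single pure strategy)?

1

Column maxima: C1 → 2, C2 → 1, C3 → 8.
The smallest of these is 1.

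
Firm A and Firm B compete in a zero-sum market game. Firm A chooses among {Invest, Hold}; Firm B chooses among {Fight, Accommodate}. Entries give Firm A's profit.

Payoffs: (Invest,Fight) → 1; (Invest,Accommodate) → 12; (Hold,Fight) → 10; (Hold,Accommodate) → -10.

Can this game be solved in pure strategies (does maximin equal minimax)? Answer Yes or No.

Row minima: Invest → 1, Hold → -10; maximin = 1.
Column maxima: Fight → 10, Accommodate → 12; minimax = 10.
1 ≠ 10, so no pure-strategy equilibrium exists.

No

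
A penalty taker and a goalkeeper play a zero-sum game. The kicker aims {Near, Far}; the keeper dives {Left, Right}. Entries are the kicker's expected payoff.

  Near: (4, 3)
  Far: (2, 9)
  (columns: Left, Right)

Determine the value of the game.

Row minima: Near → 3, Far → 2; maximin = 3.
Column maxima: Left → 4, Right → 9; minimax = 4.
3 ≠ 4, so there is no saddle point; optimal play is mixed.
Let the kicker play Near with probability p. Expected payoff against Left: 4p + 2(1−p) = 2p + 2; against Right: 3p + 9(1−p) = −6p + 9.
Setting these equal: 2p + 2 = −6p + 9 ⇒ 8p = 7 ⇒ p = 7/8, and the value is (2)·(7/8) + 2 = 15/4.
For the keeper: with q = P(Left), equating Near's and Far's payoffs gives q + 3 = −7q + 9 ⇒ q = 3/4.

15/4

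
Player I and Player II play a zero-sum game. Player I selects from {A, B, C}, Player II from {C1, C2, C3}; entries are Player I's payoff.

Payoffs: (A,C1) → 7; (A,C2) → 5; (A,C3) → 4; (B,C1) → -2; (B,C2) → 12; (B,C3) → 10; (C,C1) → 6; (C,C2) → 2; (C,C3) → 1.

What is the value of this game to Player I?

26/5

Row minima: A → 4, B → -2, C → 1; maximin = 4.
Column maxima: C1 → 7, C2 → 12, C3 → 10; minimax = 7.
4 ≠ 7, so there is no saddle point; optimal play is mixed.
C is strictly dominated by A, so Player I never plays it.
C2 is strictly dominated by C3 (it gives Player I strictly more in every row), so Player II never plays it.
On the remaining 2×2 (A, B vs C1, C3):
Let Player I play A with probability p. Expected payoff against C1: 7p + (-2)(1−p) = 9p − 2; against C3: 4p + 10(1−p) = −6p + 10.
Setting these equal: 9p − 2 = −6p + 10 ⇒ 15p = 12 ⇒ p = 4/5, and the value is (9)·(4/5) − 2 = 26/5.
For Player II: with q = P(C1), equating A's and B's payoffs gives 3q + 4 = −12q + 10 ⇒ q = 2/5.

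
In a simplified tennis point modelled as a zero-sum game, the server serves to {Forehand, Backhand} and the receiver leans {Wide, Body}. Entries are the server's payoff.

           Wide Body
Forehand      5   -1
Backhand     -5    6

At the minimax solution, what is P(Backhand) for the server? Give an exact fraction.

Row minima: Forehand → -1, Backhand → -5; maximin = -1.
Column maxima: Wide → 5, Body → 6; minimax = 5.
-1 ≠ 5, so there is no saddle point; optimal play is mixed.
Let the server play Forehand with probability p. Expected payoff against Wide: 5p + (-5)(1−p) = 10p − 5; against Body: (-1)p + 6(1−p) = −7p + 6.
Setting these equal: 10p − 5 = −7p + 6 ⇒ 17p = 11 ⇒ p = 11/17, and the value is (10)·(11/17) − 5 = 25/17.
For the receiver: with q = P(Wide), equating Forehand's and Backhand's payoffs gives 6q − 1 = −11q + 6 ⇒ q = 7/17.

6/17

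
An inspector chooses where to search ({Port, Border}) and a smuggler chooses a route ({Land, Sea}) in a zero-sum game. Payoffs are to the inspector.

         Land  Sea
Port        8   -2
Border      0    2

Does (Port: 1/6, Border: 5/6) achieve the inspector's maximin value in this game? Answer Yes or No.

Against Land this mix gives (1/6)·8 + (5/6)·0 = 4/3.
Against Sea this mix gives (1/6)·(-2) + (5/6)·2 = 4/3.
All of the smuggler's active replies (Land, Sea) yield 4/3, and no column does worse for the inspector. The mix makes the smuggler indifferent and guarantees 4/3, so it is optimal.

Yes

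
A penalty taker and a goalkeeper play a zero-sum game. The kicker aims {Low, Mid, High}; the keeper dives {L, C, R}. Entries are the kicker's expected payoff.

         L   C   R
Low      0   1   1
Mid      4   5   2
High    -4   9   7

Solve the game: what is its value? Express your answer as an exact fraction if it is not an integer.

36/13

Row minima: Low → 0, Mid → 2, High → -4; maximin = 2.
Column maxima: L → 4, C → 9, R → 7; minimax = 4.
2 ≠ 4, so there is no saddle point; optimal play is mixed.
Low is strictly dominated by Mid, so the kicker never plays it.
C is strictly dominated by L (it gives the kicker strictly more in every row), so the keeper never plays it.
On the remaining 2×2 (Mid, High vs L, R):
Let the kicker play Mid with probability p. Expected payoff against L: 4p + (-4)(1−p) = 8p − 4; against R: 2p + 7(1−p) = −5p + 7.
Setting these equal: 8p − 4 = −5p + 7 ⇒ 13p = 11 ⇒ p = 11/13, and the value is (8)·(11/13) − 4 = 36/13.
For the keeper: with q = P(L), equating Mid's and High's payoffs gives 2q + 2 = −11q + 7 ⇒ q = 5/13.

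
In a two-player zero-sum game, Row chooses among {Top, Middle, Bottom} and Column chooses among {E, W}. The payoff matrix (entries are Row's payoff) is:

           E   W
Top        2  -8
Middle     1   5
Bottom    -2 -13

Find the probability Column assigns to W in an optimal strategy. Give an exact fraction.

1/14

Row minima: Top → -8, Middle → 1, Bottom → -13; maximin = 1.
Column maxima: E → 2, W → 5; minimax = 2.
1 ≠ 2, so there is no saddle point; optimal play is mixed.
Bottom is strictly dominated by Top, so Row never plays it.
On the remaining 2×2 (Top, Middle vs E, W):
Let Row play Top with probability p. Expected payoff against E: 2p + 1(1−p) = p + 1; against W: (-8)p + 5(1−p) = −13p + 5.
Setting these equal: p + 1 = −13p + 5 ⇒ 14p = 4 ⇒ p = 2/7, and the value is (1)·(2/7) + 1 = 9/7.
For Column: with q = P(E), equating Top's and Middle's payoffs gives 10q − 8 = −4q + 5 ⇒ q = 13/14.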